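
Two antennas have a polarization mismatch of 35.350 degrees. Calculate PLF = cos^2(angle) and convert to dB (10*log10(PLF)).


PLF_linear = cos^2(35.350 deg) = 0.6652572
PLF_dB = 10 * log10(0.6652572) = -1.770 dB

-1.770 dB


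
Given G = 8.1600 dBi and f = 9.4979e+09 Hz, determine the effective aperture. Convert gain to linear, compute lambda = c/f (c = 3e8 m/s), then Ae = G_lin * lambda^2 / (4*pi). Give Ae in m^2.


lambda = c / f = 3.0000e+08 / 9.4979e+09 = 0.03158593 m
G_linear = 10^(8.1600/10) = 6.546362
Ae = G_linear * lambda^2 / (4*pi) = 6.546362 * 0.03158593^2 / (4*pi) = 5.197e-04 m^2

5.197e-04 m^2


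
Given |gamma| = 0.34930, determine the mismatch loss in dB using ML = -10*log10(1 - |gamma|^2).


ML = -10 * log10(1 - 0.34930^2) = -10 * log10(0.87798951) = 0.5651 dB

0.5651 dB


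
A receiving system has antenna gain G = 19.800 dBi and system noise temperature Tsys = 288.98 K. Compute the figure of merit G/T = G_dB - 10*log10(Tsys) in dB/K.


G/T = 19.800 - 10*log10(288.98) = 19.800 - 24.60868 = -4.809 dB/K

-4.809 dB/K


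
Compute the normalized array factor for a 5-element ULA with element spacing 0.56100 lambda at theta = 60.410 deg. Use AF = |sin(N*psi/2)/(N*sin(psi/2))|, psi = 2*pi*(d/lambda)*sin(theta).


psi = 2*pi*0.56100*sin(60.410 deg) = 3.065158 rad
AF = |sin(5*3.065158/2) / (5*sin(3.065158/2))| = 0.1965

0.1965


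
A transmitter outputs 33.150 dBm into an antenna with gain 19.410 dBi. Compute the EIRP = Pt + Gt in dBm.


EIRP = Pt + Gt = 33.150 + 19.410 = 52.56 dBm

52.56 dBm


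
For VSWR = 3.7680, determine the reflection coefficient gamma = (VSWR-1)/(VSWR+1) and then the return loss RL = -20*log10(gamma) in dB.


gamma = (3.7680 - 1) / (3.7680 + 1) = 0.5805369
RL = -20 * log10(0.5805369) = 4.723 dB

4.723 dB


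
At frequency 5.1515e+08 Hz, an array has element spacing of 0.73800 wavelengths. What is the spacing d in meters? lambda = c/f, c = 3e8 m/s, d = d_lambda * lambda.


lambda = c / f = 3.0000e+08 / 5.1515e+08 = 0.5823547 m
d = 0.73800 * 0.5823547 = 0.4298 m

0.4298 m


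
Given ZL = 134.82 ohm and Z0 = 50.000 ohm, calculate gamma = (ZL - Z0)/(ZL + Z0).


gamma = (134.82 - 50.000) / (134.82 + 50.000) = 0.4589

0.4589


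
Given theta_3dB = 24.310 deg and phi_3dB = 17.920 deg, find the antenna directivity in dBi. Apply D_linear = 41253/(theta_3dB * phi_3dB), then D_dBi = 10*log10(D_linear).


D_linear = 41253 / (24.310 * 17.920) = 94.69620
D_dBi = 10 * log10(94.69620) = 19.76 dBi

19.76 dBi


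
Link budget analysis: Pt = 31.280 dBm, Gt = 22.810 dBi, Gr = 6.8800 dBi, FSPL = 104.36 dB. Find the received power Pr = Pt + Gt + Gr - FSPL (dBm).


Pr = 31.280 + 22.810 + 6.8800 - 104.36 = -43.39 dBm

-43.39 dBm


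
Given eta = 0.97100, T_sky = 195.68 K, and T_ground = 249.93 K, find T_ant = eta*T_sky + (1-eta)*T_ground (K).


T_ant = 0.97100 * 195.68 + (1 - 0.97100) * 249.93 = 197.3 K

197.3 K


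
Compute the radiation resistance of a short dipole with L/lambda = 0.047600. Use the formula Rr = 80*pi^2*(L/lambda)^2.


Rr = 80 * pi^2 * (0.047600)^2 = 80 * 9.869604 * 2.265760e-03 = 1.789 ohm

1.789 ohm


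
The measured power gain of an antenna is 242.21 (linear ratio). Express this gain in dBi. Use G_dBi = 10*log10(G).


G_dBi = 10 * log10(242.21) = 23.84 dBi

23.84 dBi


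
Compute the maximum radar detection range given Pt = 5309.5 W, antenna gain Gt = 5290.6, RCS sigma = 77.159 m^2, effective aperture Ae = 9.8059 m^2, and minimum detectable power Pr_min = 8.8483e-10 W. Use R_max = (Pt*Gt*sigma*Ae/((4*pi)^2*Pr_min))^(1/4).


R^4 = 5309.5*5290.6*77.159*9.8059 / ((4*pi)^2 * 8.8483e-10) = 1.521083e+17
R_max = 1.521083e+17^0.25 = 19749 m

19749 m


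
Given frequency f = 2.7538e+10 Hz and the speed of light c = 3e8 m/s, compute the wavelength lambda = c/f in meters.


lambda = c / f = 3.0000e+08 / 2.7538e+10 = 0.01089 m

0.01089 m


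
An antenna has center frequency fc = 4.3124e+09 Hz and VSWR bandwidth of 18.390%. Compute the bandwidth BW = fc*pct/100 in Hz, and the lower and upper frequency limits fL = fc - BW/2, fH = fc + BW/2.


BW = 4.3124e+09 * 18.390/100 = 7.930504e+08 Hz
fL = 4.3124e+09 - 7.930504e+08/2 = 3.916e+09 Hz
fH = 4.3124e+09 + 7.930504e+08/2 = 4.709e+09 Hz

BW=7.931e+08 Hz, fL=3.916e+09 Hz, fH=4.709e+09 Hz


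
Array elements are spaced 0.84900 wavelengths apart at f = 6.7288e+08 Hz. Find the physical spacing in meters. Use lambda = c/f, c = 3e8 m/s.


lambda = c / f = 3.0000e+08 / 6.7288e+08 = 0.4458447 m
d = 0.84900 * 0.4458447 = 0.3785 m

0.3785 m


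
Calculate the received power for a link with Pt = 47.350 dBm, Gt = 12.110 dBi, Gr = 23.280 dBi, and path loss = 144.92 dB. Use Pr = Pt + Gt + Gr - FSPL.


Pr = 47.350 + 12.110 + 23.280 - 144.92 = -62.18 dBm

-62.18 dBm


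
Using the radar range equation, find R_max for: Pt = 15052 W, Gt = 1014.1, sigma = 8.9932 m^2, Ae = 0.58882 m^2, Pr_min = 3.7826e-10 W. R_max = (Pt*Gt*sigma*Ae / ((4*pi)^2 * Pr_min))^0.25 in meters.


R^4 = 15052*1014.1*8.9932*0.58882 / ((4*pi)^2 * 3.7826e-10) = 1.353199e+15
R_max = 1.353199e+15^0.25 = 6065 m

6065 m


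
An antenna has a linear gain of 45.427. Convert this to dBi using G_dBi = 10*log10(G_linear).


G_dBi = 10 * log10(45.427) = 16.57 dBi

16.57 dBi


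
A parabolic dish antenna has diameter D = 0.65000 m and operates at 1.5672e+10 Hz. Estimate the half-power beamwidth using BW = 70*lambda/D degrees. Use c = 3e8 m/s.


lambda = c / f = 3.0000e+08 / 1.5672e+10 = 0.01914242 m
BW = 70 * 0.01914242 / 0.65000 = 2.061 deg

2.061 deg


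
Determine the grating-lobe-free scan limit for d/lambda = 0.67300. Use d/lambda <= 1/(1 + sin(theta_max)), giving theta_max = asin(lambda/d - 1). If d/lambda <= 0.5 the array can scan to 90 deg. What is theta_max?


lambda/d - 1 = 1/0.67300 - 1 = 0.4858841
theta_max = asin(0.4858841) = 29.07 deg

29.07 deg


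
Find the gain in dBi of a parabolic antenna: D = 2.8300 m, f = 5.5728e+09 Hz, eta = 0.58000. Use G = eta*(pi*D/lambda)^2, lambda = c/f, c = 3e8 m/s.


lambda = c / f = 3.0000e+08 / 5.5728e+09 = 0.05383290 m
G_linear = 0.58000 * (pi * 2.8300 / 0.05383290)^2 = 15819.95
G_dBi = 10 * log10(15819.95) = 41.99 dBi

41.99 dBi


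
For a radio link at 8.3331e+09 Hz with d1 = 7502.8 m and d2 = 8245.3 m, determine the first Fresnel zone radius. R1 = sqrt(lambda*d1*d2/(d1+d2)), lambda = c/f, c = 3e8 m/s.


lambda = c / f = 3.0000e+08 / 8.3331e+09 = 0.03600101 m
R1 = sqrt(0.03600101 * 7502.8 * 8245.3 / (7502.8 + 8245.3)) = 11.89 m

11.89 m


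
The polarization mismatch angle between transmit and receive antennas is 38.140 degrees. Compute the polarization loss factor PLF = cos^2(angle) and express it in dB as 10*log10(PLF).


PLF_linear = cos^2(38.140 deg) = 0.6185886
PLF_dB = 10 * log10(0.6185886) = -2.086 dB

-2.086 dB


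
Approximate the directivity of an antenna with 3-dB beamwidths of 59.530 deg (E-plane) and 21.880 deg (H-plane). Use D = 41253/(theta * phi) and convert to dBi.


D_linear = 41253 / (59.530 * 21.880) = 31.67177
D_dBi = 10 * log10(31.67177) = 15.01 dBi

15.01 dBi


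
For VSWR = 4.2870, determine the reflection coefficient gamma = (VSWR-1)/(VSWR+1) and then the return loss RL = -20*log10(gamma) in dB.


gamma = (4.2870 - 1) / (4.2870 + 1) = 0.6217136
RL = -20 * log10(0.6217136) = 4.128 dB

4.128 dB


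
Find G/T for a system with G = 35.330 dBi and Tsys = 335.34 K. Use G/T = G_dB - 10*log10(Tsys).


G/T = 35.330 - 10*log10(335.34) = 35.330 - 25.25485 = 10.08 dB/K

10.08 dB/K


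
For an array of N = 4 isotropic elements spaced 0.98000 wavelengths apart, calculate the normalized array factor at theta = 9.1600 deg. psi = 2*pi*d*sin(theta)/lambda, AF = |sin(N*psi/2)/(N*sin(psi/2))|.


psi = 2*pi*0.98000*sin(9.1600 deg) = 0.9802282 rad
AF = |sin(4*0.9802282/2) / (4*sin(0.9802282/2))| = 0.4913

0.4913


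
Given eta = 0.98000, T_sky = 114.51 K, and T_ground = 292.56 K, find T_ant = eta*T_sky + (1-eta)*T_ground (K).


T_ant = 0.98000 * 114.51 + (1 - 0.98000) * 292.56 = 118.1 K

118.1 K


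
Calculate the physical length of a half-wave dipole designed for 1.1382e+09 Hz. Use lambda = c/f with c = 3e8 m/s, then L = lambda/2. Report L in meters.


lambda = c / f = 3.0000e+08 / 1.1382e+09 = 0.2635741 m
L = lambda / 2 = 0.2635741 / 2 = 0.1318 m

0.1318 m


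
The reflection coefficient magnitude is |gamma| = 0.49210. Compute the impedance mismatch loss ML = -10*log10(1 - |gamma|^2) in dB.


ML = -10 * log10(1 - 0.49210^2) = -10 * log10(0.75783759) = 1.204 dB

1.204 dB


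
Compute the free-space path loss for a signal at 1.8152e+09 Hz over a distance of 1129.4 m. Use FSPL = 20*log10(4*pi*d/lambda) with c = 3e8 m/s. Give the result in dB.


lambda = c / f = 3.0000e+08 / 1.8152e+09 = 0.1652710 m
FSPL = 20 * log10(4*pi*1129.4/0.1652710) = 98.68 dB

98.68 dB


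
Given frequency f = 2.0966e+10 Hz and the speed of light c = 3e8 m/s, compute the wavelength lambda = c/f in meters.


lambda = c / f = 3.0000e+08 / 2.0966e+10 = 0.01431 m

0.01431 m


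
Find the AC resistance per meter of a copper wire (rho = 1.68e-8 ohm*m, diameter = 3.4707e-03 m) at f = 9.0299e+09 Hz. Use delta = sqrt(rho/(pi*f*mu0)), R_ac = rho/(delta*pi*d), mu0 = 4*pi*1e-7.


delta = sqrt(1.68e-8 / (pi * 9.0299e+09 * 4*pi*1e-7)) = 6.864886e-07 m
R_ac = 1.68e-8 / (6.864886e-07 * pi * 3.4707e-03) = 2.244 ohm/m

2.244 ohm/m


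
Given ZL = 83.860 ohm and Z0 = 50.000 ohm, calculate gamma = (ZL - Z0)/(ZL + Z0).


gamma = (83.860 - 50.000) / (83.860 + 50.000) = 0.2530

0.2530


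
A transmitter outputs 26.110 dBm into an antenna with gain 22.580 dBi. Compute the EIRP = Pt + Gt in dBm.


EIRP = Pt + Gt = 26.110 + 22.580 = 48.69 dBm

48.69 dBm


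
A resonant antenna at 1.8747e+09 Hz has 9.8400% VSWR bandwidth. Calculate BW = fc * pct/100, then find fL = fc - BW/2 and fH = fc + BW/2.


BW = 1.8747e+09 * 9.8400/100 = 1.844705e+08 Hz
fL = 1.8747e+09 - 1.844705e+08/2 = 1.782e+09 Hz
fH = 1.8747e+09 + 1.844705e+08/2 = 1.967e+09 Hz

BW=1.845e+08 Hz, fL=1.782e+09 Hz, fH=1.967e+09 Hz


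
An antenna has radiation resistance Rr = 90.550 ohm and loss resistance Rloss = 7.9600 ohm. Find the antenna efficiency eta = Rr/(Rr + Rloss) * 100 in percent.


eta = 90.550 / (90.550 + 7.9600) * 100 = 91.92%

91.92%


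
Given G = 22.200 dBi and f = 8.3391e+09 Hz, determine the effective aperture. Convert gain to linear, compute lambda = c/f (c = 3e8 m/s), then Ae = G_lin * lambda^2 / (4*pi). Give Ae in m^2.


lambda = c / f = 3.0000e+08 / 8.3391e+09 = 0.03597511 m
G_linear = 10^(22.200/10) = 165.9587
Ae = G_linear * lambda^2 / (4*pi) = 165.9587 * 0.03597511^2 / (4*pi) = 0.01709 m^2

0.01709 m^2


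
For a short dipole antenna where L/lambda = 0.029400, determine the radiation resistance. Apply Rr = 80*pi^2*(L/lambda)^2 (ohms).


Rr = 80 * pi^2 * (0.029400)^2 = 80 * 9.869604 * 8.643600e-04 = 0.6825 ohm

0.6825 ohm


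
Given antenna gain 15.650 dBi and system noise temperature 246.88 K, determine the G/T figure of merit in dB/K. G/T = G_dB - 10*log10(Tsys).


G/T = 15.650 - 10*log10(246.88) = 15.650 - 23.92486 = -8.275 dB/K

-8.275 dB/K


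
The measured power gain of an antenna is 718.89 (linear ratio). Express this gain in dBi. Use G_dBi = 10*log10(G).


G_dBi = 10 * log10(718.89) = 28.57 dBi

28.57 dBi


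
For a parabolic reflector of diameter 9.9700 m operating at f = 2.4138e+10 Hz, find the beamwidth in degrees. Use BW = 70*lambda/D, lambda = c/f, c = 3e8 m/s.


lambda = c / f = 3.0000e+08 / 2.4138e+10 = 0.01242854 m
BW = 70 * 0.01242854 / 9.9700 = 0.08726 deg

0.08726 deg


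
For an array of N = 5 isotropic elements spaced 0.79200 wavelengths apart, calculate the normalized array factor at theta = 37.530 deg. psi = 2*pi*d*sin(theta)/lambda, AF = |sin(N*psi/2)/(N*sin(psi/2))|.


psi = 2*pi*0.79200*sin(37.530 deg) = 3.031436 rad
AF = |sin(5*3.031436/2) / (5*sin(3.031436/2))| = 0.1928

0.1928


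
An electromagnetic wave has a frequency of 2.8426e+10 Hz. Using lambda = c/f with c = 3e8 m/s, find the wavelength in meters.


lambda = c / f = 3.0000e+08 / 2.8426e+10 = 0.01055 m

0.01055 m


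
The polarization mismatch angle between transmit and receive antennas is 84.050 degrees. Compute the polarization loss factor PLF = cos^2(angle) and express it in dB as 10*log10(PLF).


PLF_linear = cos^2(84.050 deg) = 0.01074551
PLF_dB = 10 * log10(0.01074551) = -19.69 dB

-19.69 dB


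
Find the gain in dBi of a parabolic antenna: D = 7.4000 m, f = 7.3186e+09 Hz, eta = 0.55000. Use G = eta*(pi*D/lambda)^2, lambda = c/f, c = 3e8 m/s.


lambda = c / f = 3.0000e+08 / 7.3186e+09 = 0.04099145 m
G_linear = 0.55000 * (pi * 7.4000 / 0.04099145)^2 = 176904.7
G_dBi = 10 * log10(176904.7) = 52.48 dBi

52.48 dBi


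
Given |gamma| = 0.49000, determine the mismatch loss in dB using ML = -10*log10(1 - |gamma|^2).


ML = -10 * log10(1 - 0.49000^2) = -10 * log10(0.7599) = 1.192 dB

1.192 dB


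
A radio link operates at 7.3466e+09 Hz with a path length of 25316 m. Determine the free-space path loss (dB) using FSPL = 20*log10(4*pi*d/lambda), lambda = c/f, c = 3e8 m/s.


lambda = c / f = 3.0000e+08 / 7.3466e+09 = 0.04083522 m
FSPL = 20 * log10(4*pi*25316/0.04083522) = 137.8 dB

137.8 dB


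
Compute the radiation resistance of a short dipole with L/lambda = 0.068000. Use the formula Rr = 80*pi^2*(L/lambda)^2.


Rr = 80 * pi^2 * (0.068000)^2 = 80 * 9.869604 * 4.624000e-03 = 3.651 ohm

3.651 ohm


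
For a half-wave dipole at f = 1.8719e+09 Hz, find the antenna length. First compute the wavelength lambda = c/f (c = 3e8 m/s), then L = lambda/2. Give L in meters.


lambda = c / f = 3.0000e+08 / 1.8719e+09 = 0.1602650 m
L = lambda / 2 = 0.1602650 / 2 = 0.08013 m

0.08013 m


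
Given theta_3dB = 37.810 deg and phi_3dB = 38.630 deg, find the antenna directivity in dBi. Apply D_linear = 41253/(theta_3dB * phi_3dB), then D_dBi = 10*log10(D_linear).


D_linear = 41253 / (37.810 * 38.630) = 28.24387
D_dBi = 10 * log10(28.24387) = 14.51 dBi

14.51 dBi


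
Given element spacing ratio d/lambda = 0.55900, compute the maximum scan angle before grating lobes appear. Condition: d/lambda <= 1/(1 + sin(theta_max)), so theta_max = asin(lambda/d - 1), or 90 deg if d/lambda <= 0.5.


lambda/d - 1 = 1/0.55900 - 1 = 0.7889088
theta_max = asin(0.7889088) = 52.08 deg

52.08 deg


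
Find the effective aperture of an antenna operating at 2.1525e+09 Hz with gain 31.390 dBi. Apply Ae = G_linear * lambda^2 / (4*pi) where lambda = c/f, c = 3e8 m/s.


lambda = c / f = 3.0000e+08 / 2.1525e+09 = 0.1393728 m
G_linear = 10^(31.390/10) = 1377.209
Ae = G_linear * lambda^2 / (4*pi) = 1377.209 * 0.1393728^2 / (4*pi) = 2.129 m^2

2.129 m^2


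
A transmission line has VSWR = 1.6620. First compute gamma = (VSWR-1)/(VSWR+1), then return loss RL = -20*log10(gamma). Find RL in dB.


gamma = (1.6620 - 1) / (1.6620 + 1) = 0.2486852
RL = -20 * log10(0.2486852) = 12.09 dB

12.09 dB


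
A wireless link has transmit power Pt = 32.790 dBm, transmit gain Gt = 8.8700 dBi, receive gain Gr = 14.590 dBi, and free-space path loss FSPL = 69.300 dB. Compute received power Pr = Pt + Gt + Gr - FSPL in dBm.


Pr = 32.790 + 8.8700 + 14.590 - 69.300 = -13.05 dBm

-13.05 dBm


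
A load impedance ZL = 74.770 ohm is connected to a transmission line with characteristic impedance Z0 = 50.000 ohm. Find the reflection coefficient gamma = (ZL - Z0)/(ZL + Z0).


gamma = (74.770 - 50.000) / (74.770 + 50.000) = 0.1985

0.1985


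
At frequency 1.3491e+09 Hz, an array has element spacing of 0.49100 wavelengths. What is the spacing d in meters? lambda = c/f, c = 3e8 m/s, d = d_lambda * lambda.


lambda = c / f = 3.0000e+08 / 1.3491e+09 = 0.2223705 m
d = 0.49100 * 0.2223705 = 0.1092 m

0.1092 m


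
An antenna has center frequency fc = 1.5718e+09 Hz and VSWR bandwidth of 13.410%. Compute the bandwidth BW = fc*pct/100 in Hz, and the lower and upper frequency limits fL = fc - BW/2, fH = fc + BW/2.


BW = 1.5718e+09 * 13.410/100 = 2.107784e+08 Hz
fL = 1.5718e+09 - 2.107784e+08/2 = 1.466e+09 Hz
fH = 1.5718e+09 + 2.107784e+08/2 = 1.677e+09 Hz

BW=2.108e+08 Hz, fL=1.466e+09 Hz, fH=1.677e+09 Hz


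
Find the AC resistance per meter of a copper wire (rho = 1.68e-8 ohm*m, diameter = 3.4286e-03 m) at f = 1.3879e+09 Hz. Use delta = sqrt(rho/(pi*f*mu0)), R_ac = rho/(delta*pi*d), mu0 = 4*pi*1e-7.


delta = sqrt(1.68e-8 / (pi * 1.3879e+09 * 4*pi*1e-7)) = 1.751038e-06 m
R_ac = 1.68e-8 / (1.751038e-06 * pi * 3.4286e-03) = 0.8907 ohm/m

0.8907 ohm/m


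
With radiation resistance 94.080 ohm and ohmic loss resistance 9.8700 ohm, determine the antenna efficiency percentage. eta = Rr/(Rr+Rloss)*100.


eta = 94.080 / (94.080 + 9.8700) * 100 = 90.51%

90.51%


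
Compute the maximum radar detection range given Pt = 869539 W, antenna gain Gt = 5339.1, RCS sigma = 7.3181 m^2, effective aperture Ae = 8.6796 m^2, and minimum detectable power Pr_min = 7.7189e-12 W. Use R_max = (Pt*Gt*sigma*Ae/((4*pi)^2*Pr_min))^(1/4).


R^4 = 869539*5339.1*7.3181*8.6796 / ((4*pi)^2 * 7.7189e-12) = 2.419246e+20
R_max = 2.419246e+20^0.25 = 124715 m

124715 m


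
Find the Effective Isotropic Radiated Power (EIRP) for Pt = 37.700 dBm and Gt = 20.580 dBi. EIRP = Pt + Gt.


EIRP = Pt + Gt = 37.700 + 20.580 = 58.28 dBm

58.28 dBm


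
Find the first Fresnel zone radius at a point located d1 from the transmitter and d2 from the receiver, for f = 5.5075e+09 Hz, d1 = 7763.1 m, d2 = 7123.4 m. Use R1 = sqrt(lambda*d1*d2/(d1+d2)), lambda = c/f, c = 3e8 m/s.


lambda = c / f = 3.0000e+08 / 5.5075e+09 = 0.05447118 m
R1 = sqrt(0.05447118 * 7763.1 * 7123.4 / (7763.1 + 7123.4)) = 14.22 m

14.22 m


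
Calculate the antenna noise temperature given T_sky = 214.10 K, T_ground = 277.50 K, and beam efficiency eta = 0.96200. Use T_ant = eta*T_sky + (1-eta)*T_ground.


T_ant = 0.96200 * 214.10 + (1 - 0.96200) * 277.50 = 216.5 K

216.5 K


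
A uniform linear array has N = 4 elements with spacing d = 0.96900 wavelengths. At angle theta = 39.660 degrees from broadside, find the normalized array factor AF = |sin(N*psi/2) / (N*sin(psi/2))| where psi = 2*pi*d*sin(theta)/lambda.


psi = 2*pi*0.96900*sin(39.660 deg) = 3.885807 rad
AF = |sin(4*3.885807/2) / (4*sin(3.885807/2))| = 0.2675

0.2675


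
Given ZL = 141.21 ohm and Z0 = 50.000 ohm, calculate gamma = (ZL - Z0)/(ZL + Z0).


gamma = (141.21 - 50.000) / (141.21 + 50.000) = 0.4770

0.4770


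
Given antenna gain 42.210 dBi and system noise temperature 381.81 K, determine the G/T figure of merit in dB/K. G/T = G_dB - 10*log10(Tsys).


G/T = 42.210 - 10*log10(381.81) = 42.210 - 25.81847 = 16.39 dB/K

16.39 dB/K


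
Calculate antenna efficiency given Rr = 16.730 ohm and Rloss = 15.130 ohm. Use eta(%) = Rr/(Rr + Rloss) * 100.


eta = 16.730 / (16.730 + 15.130) * 100 = 52.51%

52.51%


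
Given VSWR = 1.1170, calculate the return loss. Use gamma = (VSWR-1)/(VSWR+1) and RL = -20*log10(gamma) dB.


gamma = (1.1170 - 1) / (1.1170 + 1) = 0.05526689
RL = -20 * log10(0.05526689) = 25.15 dB

25.15 dB


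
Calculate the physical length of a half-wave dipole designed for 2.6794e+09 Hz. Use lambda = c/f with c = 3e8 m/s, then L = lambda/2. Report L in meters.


lambda = c / f = 3.0000e+08 / 2.6794e+09 = 0.1119654 m
L = lambda / 2 = 0.1119654 / 2 = 0.05598 m

0.05598 m


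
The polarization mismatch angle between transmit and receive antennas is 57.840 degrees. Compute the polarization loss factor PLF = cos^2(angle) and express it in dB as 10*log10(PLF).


PLF_linear = cos^2(57.840 deg) = 0.2833277
PLF_dB = 10 * log10(0.2833277) = -5.477 dB

-5.477 dB


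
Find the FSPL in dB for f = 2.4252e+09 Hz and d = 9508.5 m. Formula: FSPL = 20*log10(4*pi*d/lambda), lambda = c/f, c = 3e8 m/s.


lambda = c / f = 3.0000e+08 / 2.4252e+09 = 0.1237011 m
FSPL = 20 * log10(4*pi*9508.5/0.1237011) = 119.7 dB

119.7 dB


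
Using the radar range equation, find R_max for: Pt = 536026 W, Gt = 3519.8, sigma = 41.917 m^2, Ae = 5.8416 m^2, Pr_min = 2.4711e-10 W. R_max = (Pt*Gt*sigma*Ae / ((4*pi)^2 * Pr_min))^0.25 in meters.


R^4 = 536026*3519.8*41.917*5.8416 / ((4*pi)^2 * 2.4711e-10) = 1.183902e+19
R_max = 1.183902e+19^0.25 = 58658 m

58658 m


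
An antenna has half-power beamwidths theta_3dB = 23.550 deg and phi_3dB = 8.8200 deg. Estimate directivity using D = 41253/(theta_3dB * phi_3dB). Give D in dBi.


D_linear = 41253 / (23.550 * 8.8200) = 198.6077
D_dBi = 10 * log10(198.6077) = 22.98 dBi

22.98 dBi


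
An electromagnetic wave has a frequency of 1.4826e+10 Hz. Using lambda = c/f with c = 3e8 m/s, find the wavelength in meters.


lambda = c / f = 3.0000e+08 / 1.4826e+10 = 0.02023 m

0.02023 m


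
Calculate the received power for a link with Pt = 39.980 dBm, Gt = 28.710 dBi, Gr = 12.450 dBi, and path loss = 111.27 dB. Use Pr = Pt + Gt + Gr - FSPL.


Pr = 39.980 + 28.710 + 12.450 - 111.27 = -30.13 dBm

-30.13 dBm


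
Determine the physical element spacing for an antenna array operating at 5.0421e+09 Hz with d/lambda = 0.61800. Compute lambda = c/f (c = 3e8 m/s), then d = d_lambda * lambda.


lambda = c / f = 3.0000e+08 / 5.0421e+09 = 0.05949902 m
d = 0.61800 * 0.05949902 = 0.03677 m

0.03677 m


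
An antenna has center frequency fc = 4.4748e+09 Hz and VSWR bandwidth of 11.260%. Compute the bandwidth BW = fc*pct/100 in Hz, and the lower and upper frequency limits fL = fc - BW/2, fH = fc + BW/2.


BW = 4.4748e+09 * 11.260/100 = 5.038625e+08 Hz
fL = 4.4748e+09 - 5.038625e+08/2 = 4.223e+09 Hz
fH = 4.4748e+09 + 5.038625e+08/2 = 4.727e+09 Hz

BW=5.039e+08 Hz, fL=4.223e+09 Hz, fH=4.727e+09 Hz


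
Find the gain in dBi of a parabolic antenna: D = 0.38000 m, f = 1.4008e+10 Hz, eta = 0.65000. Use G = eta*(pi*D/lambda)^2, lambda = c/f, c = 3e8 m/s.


lambda = c / f = 3.0000e+08 / 1.4008e+10 = 0.02141633 m
G_linear = 0.65000 * (pi * 0.38000 / 0.02141633)^2 = 2019.715
G_dBi = 10 * log10(2019.715) = 33.05 dBi

33.05 dBi


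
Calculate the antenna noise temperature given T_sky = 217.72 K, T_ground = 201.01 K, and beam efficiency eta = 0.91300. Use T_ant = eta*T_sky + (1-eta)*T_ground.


T_ant = 0.91300 * 217.72 + (1 - 0.91300) * 201.01 = 216.3 K

216.3 K


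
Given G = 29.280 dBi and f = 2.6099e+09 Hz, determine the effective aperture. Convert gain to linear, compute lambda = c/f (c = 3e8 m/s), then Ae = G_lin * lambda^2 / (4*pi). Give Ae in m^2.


lambda = c / f = 3.0000e+08 / 2.6099e+09 = 0.1149469 m
G_linear = 10^(29.280/10) = 847.2274
Ae = G_linear * lambda^2 / (4*pi) = 847.2274 * 0.1149469^2 / (4*pi) = 0.8908 m^2

0.8908 m^2


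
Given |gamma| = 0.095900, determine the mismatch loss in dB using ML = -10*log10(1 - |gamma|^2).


ML = -10 * log10(1 - 0.095900^2) = -10 * log10(0.99080319) = 0.04013 dB

0.04013 dB


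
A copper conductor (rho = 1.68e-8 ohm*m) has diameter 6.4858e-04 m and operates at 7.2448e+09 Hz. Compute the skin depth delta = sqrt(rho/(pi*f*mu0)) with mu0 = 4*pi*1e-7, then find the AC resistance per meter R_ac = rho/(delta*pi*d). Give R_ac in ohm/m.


delta = sqrt(1.68e-8 / (pi * 7.2448e+09 * 4*pi*1e-7)) = 7.664107e-07 m
R_ac = 1.68e-8 / (7.664107e-07 * pi * 6.4858e-04) = 10.76 ohm/m

10.76 ohm/m


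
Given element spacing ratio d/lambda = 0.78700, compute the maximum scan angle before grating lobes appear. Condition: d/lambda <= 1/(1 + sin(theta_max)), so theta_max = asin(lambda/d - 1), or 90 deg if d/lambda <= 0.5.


lambda/d - 1 = 1/0.78700 - 1 = 0.2706480
theta_max = asin(0.2706480) = 15.70 deg

15.70 deg


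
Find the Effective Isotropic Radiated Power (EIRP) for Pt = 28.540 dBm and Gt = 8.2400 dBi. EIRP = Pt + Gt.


EIRP = Pt + Gt = 28.540 + 8.2400 = 36.78 dBm

36.78 dBm


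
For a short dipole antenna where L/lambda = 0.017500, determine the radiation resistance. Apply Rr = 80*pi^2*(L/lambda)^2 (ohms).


Rr = 80 * pi^2 * (0.017500)^2 = 80 * 9.869604 * 3.062500e-04 = 0.2418 ohm

0.2418 ohm


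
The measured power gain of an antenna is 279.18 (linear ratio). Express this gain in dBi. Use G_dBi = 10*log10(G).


G_dBi = 10 * log10(279.18) = 24.46 dBi

24.46 dBi


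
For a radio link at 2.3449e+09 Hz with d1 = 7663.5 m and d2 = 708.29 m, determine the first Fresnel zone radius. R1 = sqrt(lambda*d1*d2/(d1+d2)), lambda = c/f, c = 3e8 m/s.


lambda = c / f = 3.0000e+08 / 2.3449e+09 = 0.1279372 m
R1 = sqrt(0.1279372 * 7663.5 * 708.29 / (7663.5 + 708.29)) = 9.108 m

9.108 m


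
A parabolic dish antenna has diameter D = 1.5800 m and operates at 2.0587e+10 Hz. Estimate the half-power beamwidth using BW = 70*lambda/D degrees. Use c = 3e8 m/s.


lambda = c / f = 3.0000e+08 / 2.0587e+10 = 0.01457230 m
BW = 70 * 0.01457230 / 1.5800 = 0.6456 deg

0.6456 deg


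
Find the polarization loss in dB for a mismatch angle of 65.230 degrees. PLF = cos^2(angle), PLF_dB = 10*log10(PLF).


PLF_linear = cos^2(65.230 deg) = 0.1755415
PLF_dB = 10 * log10(0.1755415) = -7.556 dB

-7.556 dB


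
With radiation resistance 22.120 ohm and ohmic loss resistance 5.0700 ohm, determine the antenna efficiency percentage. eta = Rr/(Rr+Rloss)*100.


eta = 22.120 / (22.120 + 5.0700) * 100 = 81.35%

81.35%


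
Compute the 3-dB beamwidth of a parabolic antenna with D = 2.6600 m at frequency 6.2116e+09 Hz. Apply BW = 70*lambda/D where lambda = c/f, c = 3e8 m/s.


lambda = c / f = 3.0000e+08 / 6.2116e+09 = 0.04829674 m
BW = 70 * 0.04829674 / 2.6600 = 1.271 deg

1.271 deg


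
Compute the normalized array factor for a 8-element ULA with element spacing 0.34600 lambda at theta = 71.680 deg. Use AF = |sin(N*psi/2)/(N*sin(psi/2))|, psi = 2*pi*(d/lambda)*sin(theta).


psi = 2*pi*0.34600*sin(71.680 deg) = 2.063796 rad
AF = |sin(8*2.063796/2) / (8*sin(2.063796/2))| = 0.1341

0.1341


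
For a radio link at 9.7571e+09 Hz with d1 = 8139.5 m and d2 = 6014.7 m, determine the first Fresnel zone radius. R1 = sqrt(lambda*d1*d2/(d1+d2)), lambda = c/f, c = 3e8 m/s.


lambda = c / f = 3.0000e+08 / 9.7571e+09 = 0.03074684 m
R1 = sqrt(0.03074684 * 8139.5 * 6014.7 / (8139.5 + 6014.7)) = 10.31 m

10.31 m


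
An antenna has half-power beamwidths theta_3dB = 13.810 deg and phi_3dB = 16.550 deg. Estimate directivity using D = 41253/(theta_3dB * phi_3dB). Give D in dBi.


D_linear = 41253 / (13.810 * 16.550) = 180.4945
D_dBi = 10 * log10(180.4945) = 22.56 dBi

22.56 dBi


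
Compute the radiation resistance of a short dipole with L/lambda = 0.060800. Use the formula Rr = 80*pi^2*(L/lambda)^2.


Rr = 80 * pi^2 * (0.060800)^2 = 80 * 9.869604 * 3.696640e-03 = 2.919 ohm

2.919 ohm


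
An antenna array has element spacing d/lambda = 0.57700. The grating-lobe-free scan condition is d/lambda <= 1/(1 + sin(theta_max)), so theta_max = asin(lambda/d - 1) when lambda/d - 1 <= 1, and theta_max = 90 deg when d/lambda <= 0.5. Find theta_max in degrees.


lambda/d - 1 = 1/0.57700 - 1 = 0.7331023
theta_max = asin(0.7331023) = 47.15 deg

47.15 deg


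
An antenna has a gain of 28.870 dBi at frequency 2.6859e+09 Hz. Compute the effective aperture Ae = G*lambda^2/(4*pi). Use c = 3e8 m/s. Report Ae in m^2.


lambda = c / f = 3.0000e+08 / 2.6859e+09 = 0.1116944 m
G_linear = 10^(28.870/10) = 770.9035
Ae = G_linear * lambda^2 / (4*pi) = 770.9035 * 0.1116944^2 / (4*pi) = 0.7653 m^2

0.7653 m^2


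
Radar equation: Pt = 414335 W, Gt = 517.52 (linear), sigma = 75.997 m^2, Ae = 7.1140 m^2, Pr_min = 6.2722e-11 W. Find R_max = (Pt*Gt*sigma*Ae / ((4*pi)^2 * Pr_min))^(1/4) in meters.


R^4 = 414335*517.52*75.997*7.1140 / ((4*pi)^2 * 6.2722e-11) = 1.170441e+19
R_max = 1.170441e+19^0.25 = 58491 m

58491 m


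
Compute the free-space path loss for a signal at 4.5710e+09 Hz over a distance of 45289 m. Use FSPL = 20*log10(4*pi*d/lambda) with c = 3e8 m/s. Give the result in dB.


lambda = c / f = 3.0000e+08 / 4.5710e+09 = 0.06563115 m
FSPL = 20 * log10(4*pi*45289/0.06563115) = 138.8 dB

138.8 dB


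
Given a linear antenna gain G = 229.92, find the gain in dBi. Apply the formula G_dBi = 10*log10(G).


G_dBi = 10 * log10(229.92) = 23.62 dBi

23.62 dBi


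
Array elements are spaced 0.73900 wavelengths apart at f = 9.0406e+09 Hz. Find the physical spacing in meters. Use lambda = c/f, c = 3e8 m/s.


lambda = c / f = 3.0000e+08 / 9.0406e+09 = 0.03318364 m
d = 0.73900 * 0.03318364 = 0.02452 m

0.02452 m


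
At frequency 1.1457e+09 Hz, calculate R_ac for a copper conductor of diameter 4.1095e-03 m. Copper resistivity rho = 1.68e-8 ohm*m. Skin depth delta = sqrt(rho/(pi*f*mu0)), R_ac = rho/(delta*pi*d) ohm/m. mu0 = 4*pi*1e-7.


delta = sqrt(1.68e-8 / (pi * 1.1457e+09 * 4*pi*1e-7)) = 1.927256e-06 m
R_ac = 1.68e-8 / (1.927256e-06 * pi * 4.1095e-03) = 0.6752 ohm/m

0.6752 ohm/m


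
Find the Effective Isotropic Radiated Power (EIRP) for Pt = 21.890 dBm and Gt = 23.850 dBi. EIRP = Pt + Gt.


EIRP = Pt + Gt = 21.890 + 23.850 = 45.74 dBm

45.74 dBm


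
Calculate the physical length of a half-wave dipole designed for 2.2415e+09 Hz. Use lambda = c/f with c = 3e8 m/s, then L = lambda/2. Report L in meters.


lambda = c / f = 3.0000e+08 / 2.2415e+09 = 0.1338389 m
L = lambda / 2 = 0.1338389 / 2 = 0.06692 m

0.06692 m


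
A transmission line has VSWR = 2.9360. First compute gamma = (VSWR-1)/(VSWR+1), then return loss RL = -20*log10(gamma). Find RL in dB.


gamma = (2.9360 - 1) / (2.9360 + 1) = 0.4918699
RL = -20 * log10(0.4918699) = 6.163 dB

6.163 dB


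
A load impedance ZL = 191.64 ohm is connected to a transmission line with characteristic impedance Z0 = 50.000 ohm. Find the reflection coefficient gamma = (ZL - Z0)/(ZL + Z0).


gamma = (191.64 - 50.000) / (191.64 + 50.000) = 0.5862

0.5862


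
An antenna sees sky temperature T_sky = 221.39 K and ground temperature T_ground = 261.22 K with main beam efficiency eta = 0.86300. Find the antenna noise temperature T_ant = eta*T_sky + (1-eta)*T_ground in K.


T_ant = 0.86300 * 221.39 + (1 - 0.86300) * 261.22 = 226.8 K

226.8 K


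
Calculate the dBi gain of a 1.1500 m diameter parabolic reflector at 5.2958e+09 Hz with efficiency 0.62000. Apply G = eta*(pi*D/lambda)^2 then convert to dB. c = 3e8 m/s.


lambda = c / f = 3.0000e+08 / 5.2958e+09 = 0.05664866 m
G_linear = 0.62000 * (pi * 1.1500 / 0.05664866)^2 = 2521.784
G_dBi = 10 * log10(2521.784) = 34.02 dBi

34.02 dBi


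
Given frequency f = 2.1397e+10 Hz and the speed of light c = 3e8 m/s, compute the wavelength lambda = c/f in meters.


lambda = c / f = 3.0000e+08 / 2.1397e+10 = 0.01402 m

0.01402 m


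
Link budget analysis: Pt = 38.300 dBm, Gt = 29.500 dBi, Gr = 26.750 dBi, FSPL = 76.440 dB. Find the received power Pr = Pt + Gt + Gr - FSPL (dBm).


Pr = 38.300 + 29.500 + 26.750 - 76.440 = 18.11 dBm

18.11 dBm


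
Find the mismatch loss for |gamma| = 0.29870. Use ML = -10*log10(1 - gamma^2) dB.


ML = -10 * log10(1 - 0.29870^2) = -10 * log10(0.91077831) = 0.4059 dB

0.4059 dB


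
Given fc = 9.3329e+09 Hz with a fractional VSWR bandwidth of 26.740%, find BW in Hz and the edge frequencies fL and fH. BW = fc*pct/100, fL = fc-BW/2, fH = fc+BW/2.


BW = 9.3329e+09 * 26.740/100 = 2.495617e+09 Hz
fL = 9.3329e+09 - 2.495617e+09/2 = 8.085e+09 Hz
fH = 9.3329e+09 + 2.495617e+09/2 = 1.058e+10 Hz

BW=2.496e+09 Hz, fL=8.085e+09 Hz, fH=1.058e+10 Hz


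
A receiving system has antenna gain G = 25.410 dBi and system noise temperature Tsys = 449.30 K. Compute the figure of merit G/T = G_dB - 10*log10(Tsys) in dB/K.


G/T = 25.410 - 10*log10(449.30) = 25.410 - 26.52536 = -1.115 dB/K

-1.115 dB/K


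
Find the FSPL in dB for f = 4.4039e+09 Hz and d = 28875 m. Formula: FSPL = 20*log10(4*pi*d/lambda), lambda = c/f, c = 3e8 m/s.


lambda = c / f = 3.0000e+08 / 4.4039e+09 = 0.06812144 m
FSPL = 20 * log10(4*pi*28875/0.06812144) = 134.5 dB

134.5 dB


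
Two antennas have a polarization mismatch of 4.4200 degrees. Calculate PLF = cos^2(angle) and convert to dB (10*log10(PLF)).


PLF_linear = cos^2(4.4200 deg) = 0.9940607
PLF_dB = 10 * log10(0.9940607) = -0.02587 dB

-0.02587 dB


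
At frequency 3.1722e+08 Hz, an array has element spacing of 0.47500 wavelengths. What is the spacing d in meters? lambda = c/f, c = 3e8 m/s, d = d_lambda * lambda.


lambda = c / f = 3.0000e+08 / 3.1722e+08 = 0.9457159 m
d = 0.47500 * 0.9457159 = 0.4492 m

0.4492 m


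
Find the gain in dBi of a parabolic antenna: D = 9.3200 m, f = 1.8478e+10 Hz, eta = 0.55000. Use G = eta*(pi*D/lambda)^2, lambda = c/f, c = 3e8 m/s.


lambda = c / f = 3.0000e+08 / 1.8478e+10 = 0.01623552 m
G_linear = 0.55000 * (pi * 9.3200 / 0.01623552)^2 = 1.788800e+06
G_dBi = 10 * log10(1.788800e+06) = 62.53 dBi

62.53 dBi


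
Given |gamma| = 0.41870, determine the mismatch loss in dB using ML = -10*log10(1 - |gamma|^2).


ML = -10 * log10(1 - 0.41870^2) = -10 * log10(0.82469031) = 0.8371 dB

0.8371 dB


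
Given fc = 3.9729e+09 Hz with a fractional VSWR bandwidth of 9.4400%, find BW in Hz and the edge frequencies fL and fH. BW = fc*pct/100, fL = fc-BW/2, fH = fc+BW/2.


BW = 3.9729e+09 * 9.4400/100 = 3.750418e+08 Hz
fL = 3.9729e+09 - 3.750418e+08/2 = 3.785e+09 Hz
fH = 3.9729e+09 + 3.750418e+08/2 = 4.160e+09 Hz

BW=3.750e+08 Hz, fL=3.785e+09 Hz, fH=4.160e+09 Hz


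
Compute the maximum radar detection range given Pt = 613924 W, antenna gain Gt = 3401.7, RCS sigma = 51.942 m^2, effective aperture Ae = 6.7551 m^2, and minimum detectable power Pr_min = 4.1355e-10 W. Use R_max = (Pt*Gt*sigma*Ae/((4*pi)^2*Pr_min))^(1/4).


R^4 = 613924*3401.7*51.942*6.7551 / ((4*pi)^2 * 4.1355e-10) = 1.122053e+19
R_max = 1.122053e+19^0.25 = 57877 m

57877 m


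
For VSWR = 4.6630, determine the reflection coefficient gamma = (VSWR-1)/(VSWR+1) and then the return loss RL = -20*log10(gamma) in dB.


gamma = (4.6630 - 1) / (4.6630 + 1) = 0.6468303
RL = -20 * log10(0.6468303) = 3.784 dB

3.784 dB


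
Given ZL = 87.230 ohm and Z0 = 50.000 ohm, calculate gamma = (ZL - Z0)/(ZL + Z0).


gamma = (87.230 - 50.000) / (87.230 + 50.000) = 0.2713

0.2713


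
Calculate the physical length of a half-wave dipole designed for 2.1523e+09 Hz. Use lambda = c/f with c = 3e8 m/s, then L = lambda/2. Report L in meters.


lambda = c / f = 3.0000e+08 / 2.1523e+09 = 0.1393858 m
L = lambda / 2 = 0.1393858 / 2 = 0.06969 m

0.06969 m


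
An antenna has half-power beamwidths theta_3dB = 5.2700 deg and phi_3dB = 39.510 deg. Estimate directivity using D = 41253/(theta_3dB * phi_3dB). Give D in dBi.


D_linear = 41253 / (5.2700 * 39.510) = 198.1244
D_dBi = 10 * log10(198.1244) = 22.97 dBi

22.97 dBi


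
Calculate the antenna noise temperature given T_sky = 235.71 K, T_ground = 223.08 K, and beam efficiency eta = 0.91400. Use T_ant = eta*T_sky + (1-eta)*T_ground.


T_ant = 0.91400 * 235.71 + (1 - 0.91400) * 223.08 = 234.6 K

234.6 K


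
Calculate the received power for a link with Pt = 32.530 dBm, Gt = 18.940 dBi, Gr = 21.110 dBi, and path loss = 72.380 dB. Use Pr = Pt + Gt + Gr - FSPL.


Pr = 32.530 + 18.940 + 21.110 - 72.380 = 0.20 dBm

0.20 dBm


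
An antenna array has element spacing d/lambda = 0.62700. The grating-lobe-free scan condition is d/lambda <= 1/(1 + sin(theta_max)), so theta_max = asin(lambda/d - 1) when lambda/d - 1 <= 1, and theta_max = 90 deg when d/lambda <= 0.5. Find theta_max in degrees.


lambda/d - 1 = 1/0.62700 - 1 = 0.5948963
theta_max = asin(0.5948963) = 36.51 deg

36.51 deg


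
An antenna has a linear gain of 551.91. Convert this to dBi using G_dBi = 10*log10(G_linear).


G_dBi = 10 * log10(551.91) = 27.42 dBi

27.42 dBi


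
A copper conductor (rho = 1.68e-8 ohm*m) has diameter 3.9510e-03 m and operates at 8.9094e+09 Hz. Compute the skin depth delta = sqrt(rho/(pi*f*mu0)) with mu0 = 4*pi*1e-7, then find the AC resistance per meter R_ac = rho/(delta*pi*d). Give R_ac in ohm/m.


delta = sqrt(1.68e-8 / (pi * 8.9094e+09 * 4*pi*1e-7)) = 6.911154e-07 m
R_ac = 1.68e-8 / (6.911154e-07 * pi * 3.9510e-03) = 1.958 ohm/m

1.958 ohm/m


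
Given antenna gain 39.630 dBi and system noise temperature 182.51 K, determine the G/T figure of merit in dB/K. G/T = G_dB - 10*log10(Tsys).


G/T = 39.630 - 10*log10(182.51) = 39.630 - 22.61287 = 17.02 dB/K

17.02 dB/K


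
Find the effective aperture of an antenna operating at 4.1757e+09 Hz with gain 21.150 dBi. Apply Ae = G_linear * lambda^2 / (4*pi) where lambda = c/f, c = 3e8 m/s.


lambda = c / f = 3.0000e+08 / 4.1757e+09 = 0.07184424 m
G_linear = 10^(21.150/10) = 130.3167
Ae = G_linear * lambda^2 / (4*pi) = 130.3167 * 0.07184424^2 / (4*pi) = 0.05353 m^2

0.05353 m^2


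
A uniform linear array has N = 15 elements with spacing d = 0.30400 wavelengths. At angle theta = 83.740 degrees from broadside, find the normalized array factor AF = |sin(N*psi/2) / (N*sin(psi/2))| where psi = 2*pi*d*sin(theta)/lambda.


psi = 2*pi*0.30400*sin(83.740 deg) = 1.898699 rad
AF = |sin(15*1.898699/2) / (15*sin(1.898699/2))| = 0.08156

0.08156


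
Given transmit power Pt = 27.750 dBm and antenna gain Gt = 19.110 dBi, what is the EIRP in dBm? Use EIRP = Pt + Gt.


EIRP = Pt + Gt = 27.750 + 19.110 = 46.86 dBm

46.86 dBm


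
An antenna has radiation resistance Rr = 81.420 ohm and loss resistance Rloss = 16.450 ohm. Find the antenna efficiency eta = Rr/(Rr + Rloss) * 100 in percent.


eta = 81.420 / (81.420 + 16.450) * 100 = 83.19%

83.19%


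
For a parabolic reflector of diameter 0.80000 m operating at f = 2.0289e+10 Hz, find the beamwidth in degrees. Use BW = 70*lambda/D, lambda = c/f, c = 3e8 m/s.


lambda = c / f = 3.0000e+08 / 2.0289e+10 = 0.01478634 m
BW = 70 * 0.01478634 / 0.80000 = 1.294 deg

1.294 deg


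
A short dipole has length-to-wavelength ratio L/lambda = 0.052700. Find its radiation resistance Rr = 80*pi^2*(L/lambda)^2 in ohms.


Rr = 80 * pi^2 * (0.052700)^2 = 80 * 9.869604 * 2.777290e-03 = 2.193 ohm

2.193 ohm


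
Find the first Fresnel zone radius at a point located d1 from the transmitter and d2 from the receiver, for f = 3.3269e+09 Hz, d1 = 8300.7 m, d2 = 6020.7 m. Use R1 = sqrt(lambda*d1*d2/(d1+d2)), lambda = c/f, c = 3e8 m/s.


lambda = c / f = 3.0000e+08 / 3.3269e+09 = 0.09017404 m
R1 = sqrt(0.09017404 * 8300.7 * 6020.7 / (8300.7 + 6020.7)) = 17.74 m

17.74 m


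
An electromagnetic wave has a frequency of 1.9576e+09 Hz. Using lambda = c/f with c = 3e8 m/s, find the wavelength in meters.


lambda = c / f = 3.0000e+08 / 1.9576e+09 = 0.1532 m

0.1532 m


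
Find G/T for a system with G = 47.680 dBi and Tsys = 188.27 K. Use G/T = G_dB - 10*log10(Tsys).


G/T = 47.680 - 10*log10(188.27) = 47.680 - 22.74781 = 24.93 dB/K

24.93 dB/K


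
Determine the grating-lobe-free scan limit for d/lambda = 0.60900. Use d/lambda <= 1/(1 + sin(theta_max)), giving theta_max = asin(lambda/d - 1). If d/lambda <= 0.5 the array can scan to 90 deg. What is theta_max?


lambda/d - 1 = 1/0.60900 - 1 = 0.6420361
theta_max = asin(0.6420361) = 39.94 deg

39.94 deg


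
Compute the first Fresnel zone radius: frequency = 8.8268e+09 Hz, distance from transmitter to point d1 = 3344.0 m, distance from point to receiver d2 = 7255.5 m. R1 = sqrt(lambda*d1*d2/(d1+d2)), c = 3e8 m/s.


lambda = c / f = 3.0000e+08 / 8.8268e+09 = 0.03398740 m
R1 = sqrt(0.03398740 * 3344.0 * 7255.5 / (3344.0 + 7255.5)) = 8.820 m

8.820 m


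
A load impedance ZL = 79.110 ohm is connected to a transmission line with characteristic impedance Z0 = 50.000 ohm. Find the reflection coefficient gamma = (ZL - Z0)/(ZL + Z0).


gamma = (79.110 - 50.000) / (79.110 + 50.000) = 0.2255

0.2255


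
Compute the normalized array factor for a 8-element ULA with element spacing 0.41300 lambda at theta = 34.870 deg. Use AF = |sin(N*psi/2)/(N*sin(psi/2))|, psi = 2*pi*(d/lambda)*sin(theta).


psi = 2*pi*0.41300*sin(34.870 deg) = 1.483579 rad
AF = |sin(8*1.483579/2) / (8*sin(1.483579/2))| = 0.06325

0.06325
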